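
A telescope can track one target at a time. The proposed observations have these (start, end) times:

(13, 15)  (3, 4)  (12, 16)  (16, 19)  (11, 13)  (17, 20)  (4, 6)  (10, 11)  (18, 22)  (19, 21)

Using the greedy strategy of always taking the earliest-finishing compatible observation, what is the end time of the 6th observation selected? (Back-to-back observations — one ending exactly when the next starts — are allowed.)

19

Sort by end time and greedily take each interval whose start is ≥ the last chosen end.
By end time: (3,4), (4,6), (10,11), (11,13), (13,15), (12,16), (16,19), (17,20), (19,21), (18,22).
Pick (3,4); next start ≥ 4 → (4,6); next start ≥ 6 → (10,11); next start ≥ 11 → (11,13); next start ≥ 13 → (13,15); next start ≥ 15 → (16,19); next start ≥ 19 → (19,21).
Selected: (3,4) (4,6) (10,11) (11,13) (13,15) (16,19) (19,21)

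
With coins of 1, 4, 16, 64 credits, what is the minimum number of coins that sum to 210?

Use the largest denomination that fits, subtract, and repeat.
210 = 3×64 + 1×16 + 2×1
Total coins = 3 + 1 + 2 = 6

6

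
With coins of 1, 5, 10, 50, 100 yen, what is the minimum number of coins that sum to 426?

Use the largest denomination that fits, subtract, and repeat.
426 − 4×100→26 − 2×10→6 − 1×5→1 − 1×1→0
Total coins = 4 + 2 + 1 + 1 = 8

8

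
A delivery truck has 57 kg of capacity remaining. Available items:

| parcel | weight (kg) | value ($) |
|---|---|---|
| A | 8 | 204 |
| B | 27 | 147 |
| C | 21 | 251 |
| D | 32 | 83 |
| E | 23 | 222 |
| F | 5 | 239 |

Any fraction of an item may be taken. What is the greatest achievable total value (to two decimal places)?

916.00

Order: F (239/5=47.80) > A (204/8=25.50) > C (251/21=11.95) > E (222/23=9.65) > B (147/27=5.44) > D (83/32=2.59)
Fill: take F (5 @ 239) → take A (8 @ 204) → take C (21 @ 251) → take E (23 @ 222); 57/57 used.
Total value = 916.00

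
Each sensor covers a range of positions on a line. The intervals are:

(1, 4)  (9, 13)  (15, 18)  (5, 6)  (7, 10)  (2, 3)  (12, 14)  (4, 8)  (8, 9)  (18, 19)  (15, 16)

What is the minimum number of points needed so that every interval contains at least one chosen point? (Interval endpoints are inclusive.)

Sort by right endpoint; whenever an interval is uncovered, place a point at its right end.
By right end: [2,3]  [1,4]  [5,6]  [4,8]  [8,9]  [7,10]  [9,13]  [12,14]  [15,16]  [15,18]  [18,19]
[2,3] uncovered → point at 3; [5,6] uncovered → point at 6; [8,9] uncovered → point at 9; [12,14] uncovered → point at 14; [15,16] uncovered → point at 16; [18,19] uncovered → point at 19.
Points: 3, 6, 9, 14, 16, 19 (6 total).

6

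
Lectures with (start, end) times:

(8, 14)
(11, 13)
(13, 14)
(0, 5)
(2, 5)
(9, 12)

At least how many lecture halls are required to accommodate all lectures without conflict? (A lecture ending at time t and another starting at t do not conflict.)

3

starts: [0, 2, 8, 9, 11, 13]
ends:   [5, 5, 12, 13, 14, 14]
s0→1 s2→2 e5→1 e5→0 s8→1 s9→2 s11→3  — peak 3.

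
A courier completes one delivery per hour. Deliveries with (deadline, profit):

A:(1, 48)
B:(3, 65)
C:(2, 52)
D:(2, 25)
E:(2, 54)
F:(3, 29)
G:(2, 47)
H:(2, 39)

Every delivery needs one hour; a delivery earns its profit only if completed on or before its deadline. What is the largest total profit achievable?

171

By profit: B(d3,65), E(d2,54), C(d2,52), A(d1,48), G(d2,47), H(d2,39), F(d3,29), D(d2,25)
B→slot 3; E→slot 2; C→slot 1; A skipped; G skipped; H skipped; F skipped; D skipped.
Profit = 52 + 54 + 65 = 171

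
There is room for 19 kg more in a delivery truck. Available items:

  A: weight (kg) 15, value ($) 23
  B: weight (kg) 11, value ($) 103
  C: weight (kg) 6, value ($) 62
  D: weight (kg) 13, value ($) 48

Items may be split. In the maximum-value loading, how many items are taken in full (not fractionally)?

Sort by value per unit weight and fill in that order.
Order: C (62/6=10.33) > B (103/11=9.36) > D (48/13=3.69) > A (23/15=1.53)
Fill: take C (6 @ 62) → take B (11 @ 103) → take 2/13 of D → 7.38; 19/19 used.
2 item(s) taken whole; one partial (take 2/13 of D).

2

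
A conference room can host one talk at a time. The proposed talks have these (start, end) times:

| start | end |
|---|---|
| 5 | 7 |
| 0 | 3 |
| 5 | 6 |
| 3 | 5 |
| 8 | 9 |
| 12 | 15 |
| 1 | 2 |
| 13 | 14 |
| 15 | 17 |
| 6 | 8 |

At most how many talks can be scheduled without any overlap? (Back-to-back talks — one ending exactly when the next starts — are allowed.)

7

Sorted by end: (1,2)  (0,3)  (3,5)  (5,6)  (5,7)  (6,8)  (8,9)  (13,14)  (12,15)  (15,17)
take (1,2); take (3,5); take (5,6); skip (5,7); take (6,8); take (8,9); take (13,14); take (15,17).
Selected 7 talks.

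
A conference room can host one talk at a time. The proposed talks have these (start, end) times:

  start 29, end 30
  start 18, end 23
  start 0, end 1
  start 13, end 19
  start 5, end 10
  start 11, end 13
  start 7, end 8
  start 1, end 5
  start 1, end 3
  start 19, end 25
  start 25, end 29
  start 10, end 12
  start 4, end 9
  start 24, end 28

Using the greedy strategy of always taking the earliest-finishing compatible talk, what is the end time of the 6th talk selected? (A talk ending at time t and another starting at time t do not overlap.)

Greedy by earliest finish: after sorting by end time, pick each interval compatible with the last pick.
By end time: (0,1), (1,3), (1,5), (7,8), (4,9), (5,10), (10,12), (11,13), (13,19), (18,23), (19,25), (24,28), (25,29), (29,30).
Pick (0,1); next start ≥ 1 → (1,3); next start ≥ 3 → (7,8); next start ≥ 8 → (10,12); next start ≥ 12 → (13,19); next start ≥ 19 → (19,25); next start ≥ 25 → (25,29); next start ≥ 29 → (29,30).
Selected: (0,1) (1,3) (7,8) (10,12) (13,19) (19,25) (25,29) (29,30)

25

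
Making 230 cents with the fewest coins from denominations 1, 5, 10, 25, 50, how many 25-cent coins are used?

Use the largest denomination that fits, subtract, and repeat.
230 − 4×50→30 − 1×25→5 − 1×5→0
Count of 25: 1

1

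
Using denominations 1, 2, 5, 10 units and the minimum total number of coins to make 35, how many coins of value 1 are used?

0

35 = 3×10 + 1×5
Count of 1: 0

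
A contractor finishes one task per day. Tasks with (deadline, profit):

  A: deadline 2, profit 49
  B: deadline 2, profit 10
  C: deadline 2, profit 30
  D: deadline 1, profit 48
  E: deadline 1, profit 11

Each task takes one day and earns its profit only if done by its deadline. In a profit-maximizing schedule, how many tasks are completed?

2

By profit: A(d2,49), D(d1,48), C(d2,30), E(d1,11), B(d2,10)
A→slot 2; D→slot 1; C skipped; E skipped; B skipped.
2 of 5 scheduled.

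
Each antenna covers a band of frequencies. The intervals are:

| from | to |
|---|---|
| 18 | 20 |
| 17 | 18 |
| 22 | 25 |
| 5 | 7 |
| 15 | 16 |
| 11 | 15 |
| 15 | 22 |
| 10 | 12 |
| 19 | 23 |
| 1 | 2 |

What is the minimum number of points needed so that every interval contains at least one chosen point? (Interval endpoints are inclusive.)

6

Process intervals by earliest right end; each time one isn't hit yet, stab at its right endpoint.
Sorted: [1,2] [5,7] [10,12] [11,15] [15,16] [17,18] [18,20] [15,22] [19,23] [22,25]
{[1,2]} hit by 2; {[5,7]} hit by 7; {[10,12],[11,15]} hit by 12; {[15,16]} hit by 16; {[17,18],[18,20],[15,22]} hit by 18; {[19,23],[22,25]} hit by 23.
Points: 2, 7, 12, 16, 18, 23 (6 total).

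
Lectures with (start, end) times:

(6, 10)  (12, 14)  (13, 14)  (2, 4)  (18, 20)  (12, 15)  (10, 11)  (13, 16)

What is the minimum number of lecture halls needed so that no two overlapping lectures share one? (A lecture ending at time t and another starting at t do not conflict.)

4

The answer is the maximum number of intervals overlapping at any instant.
starts: [2, 6, 10, 12, 12, 13, 13, 18]
ends:   [4, 10, 11, 14, 14, 15, 16, 20]
s2→1 e4→0 s6→1 e10→0 s10→1 e11→0 s12→1 s12→2 s13→3 s13→4  — peak 4.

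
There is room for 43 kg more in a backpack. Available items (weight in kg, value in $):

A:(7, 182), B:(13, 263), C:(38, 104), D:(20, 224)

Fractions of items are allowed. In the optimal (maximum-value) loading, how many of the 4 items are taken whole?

3

Ratios (sorted): A 26.00, B 20.23, D 11.20, C 2.74
take A (7 @ 182); take B (13 @ 263); take D (20 @ 224); take 3/38 of C → 8.21. Capacity used 43/43.
3 item(s) taken whole; one partial (take 3/38 of C).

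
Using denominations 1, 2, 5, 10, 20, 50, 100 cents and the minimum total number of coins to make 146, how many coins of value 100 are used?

Greedy: take as many of the largest coin as possible, then repeat with the remainder.
146 − 1×100→46 − 2×20→6 − 1×5→1 − 1×1→0
Count of 100: 1

1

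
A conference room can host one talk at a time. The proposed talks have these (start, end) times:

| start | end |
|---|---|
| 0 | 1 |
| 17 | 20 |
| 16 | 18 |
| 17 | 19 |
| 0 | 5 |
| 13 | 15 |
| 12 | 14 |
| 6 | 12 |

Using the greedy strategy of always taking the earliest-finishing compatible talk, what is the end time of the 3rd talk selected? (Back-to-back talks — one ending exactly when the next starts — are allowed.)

14

Order by finish time; keep every interval that doesn't clash with the previous kept one.
By end time: (0,1), (0,5), (6,12), (12,14), (13,15), (16,18), (17,19), (17,20).
Pick (0,1); next start ≥ 1 → (6,12); next start ≥ 12 → (12,14); next start ≥ 14 → (16,18).
Selected: (0,1) (6,12) (12,14) (16,18)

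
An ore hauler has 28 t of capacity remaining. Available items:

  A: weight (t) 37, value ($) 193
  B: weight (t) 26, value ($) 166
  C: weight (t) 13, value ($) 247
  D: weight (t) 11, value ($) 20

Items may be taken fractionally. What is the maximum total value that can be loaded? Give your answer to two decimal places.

Ratios (sorted): C 19.00, B 6.38, A 5.22, D 1.82
take C (13 @ 247); take 15/26 of B → 95.77. Capacity used 28/28.
Total value = 342.77

342.77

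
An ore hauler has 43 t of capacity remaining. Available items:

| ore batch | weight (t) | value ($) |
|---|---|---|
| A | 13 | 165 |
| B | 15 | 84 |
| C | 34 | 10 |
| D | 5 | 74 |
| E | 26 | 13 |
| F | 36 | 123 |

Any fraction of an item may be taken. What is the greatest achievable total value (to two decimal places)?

357.17

Ratios (sorted): D 14.80, A 12.69, B 5.60, F 3.42, E 0.50, C 0.29
take D (5 @ 74); take A (13 @ 165); take B (15 @ 84); take 10/36 of F → 34.17. Capacity used 43/43.
Total value = 357.17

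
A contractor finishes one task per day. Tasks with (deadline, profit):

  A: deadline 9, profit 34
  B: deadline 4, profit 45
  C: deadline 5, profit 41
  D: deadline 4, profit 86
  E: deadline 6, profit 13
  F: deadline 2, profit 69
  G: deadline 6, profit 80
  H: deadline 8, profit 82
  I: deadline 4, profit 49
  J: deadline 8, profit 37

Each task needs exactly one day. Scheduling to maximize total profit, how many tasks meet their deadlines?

9

Sort by profit descending; place each in the latest free slot ≤ its deadline.
By profit: D(d4,86), H(d8,82), G(d6,80), F(d2,69), I(d4,49), B(d4,45), C(d5,41), J(d8,37), A(d9,34), E(d6,13)
D→slot 4; H→slot 8; G→slot 6; F→slot 2; I→slot 3; B→slot 1; C→slot 5; J→slot 7; A→slot 9; E skipped.
9 of 10 scheduled.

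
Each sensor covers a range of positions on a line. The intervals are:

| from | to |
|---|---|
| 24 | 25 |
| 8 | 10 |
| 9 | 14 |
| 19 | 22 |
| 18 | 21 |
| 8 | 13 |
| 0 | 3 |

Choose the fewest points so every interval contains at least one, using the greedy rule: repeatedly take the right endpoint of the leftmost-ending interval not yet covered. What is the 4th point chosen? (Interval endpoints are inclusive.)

Sort by right endpoint; whenever an interval is uncovered, place a point at its right end.
By right end: [0,3]  [8,10]  [8,13]  [9,14]  [18,21]  [19,22]  [24,25]
[0,3] uncovered → point at 3; [8,10] uncovered → point at 10; [18,21] uncovered → point at 21; [24,25] uncovered → point at 25.
Points: 3, 10, 21, 25 (4 total).

25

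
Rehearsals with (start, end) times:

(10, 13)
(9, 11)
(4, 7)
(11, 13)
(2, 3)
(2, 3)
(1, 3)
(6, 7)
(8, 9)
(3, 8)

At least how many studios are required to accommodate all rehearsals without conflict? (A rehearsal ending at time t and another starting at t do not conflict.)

Count concurrent intervals with a sweep; the peak is the room count.
starts: [1, 2, 2, 3, 4, 6, 8, 9, 10, 11]
ends:   [3, 3, 3, 7, 7, 8, 9, 11, 13, 13]
s1→1 s2→2 s2→3  — peak 3.

3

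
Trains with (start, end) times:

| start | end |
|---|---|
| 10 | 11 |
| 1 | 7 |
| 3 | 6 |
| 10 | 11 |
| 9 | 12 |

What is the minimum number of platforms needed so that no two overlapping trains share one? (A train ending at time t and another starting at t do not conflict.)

Count concurrent intervals with a sweep; the peak is the room count.
Events (time:±→running): 1:+→1 3:+→2 6:-→1 7:-→0 9:+→1 10:+→2 10:+→3 … peak 3.

3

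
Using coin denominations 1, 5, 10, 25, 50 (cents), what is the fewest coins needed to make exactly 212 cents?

212 − 4×50→12 − 1×10→2 − 2×1→0
Total coins = 4 + 1 + 2 = 7

7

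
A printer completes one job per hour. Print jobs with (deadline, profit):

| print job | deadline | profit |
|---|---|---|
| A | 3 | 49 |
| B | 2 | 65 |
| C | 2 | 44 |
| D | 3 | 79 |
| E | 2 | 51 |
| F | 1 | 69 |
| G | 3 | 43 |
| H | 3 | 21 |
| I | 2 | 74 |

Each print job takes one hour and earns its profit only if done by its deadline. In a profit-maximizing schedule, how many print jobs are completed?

Profit order: D=79 I=74 F=69 B=65 E=51 A=49 C=44 G=43 H=21
Assign: D→slot 3, I→slot 2, F→slot 1, B skipped, E skipped, A skipped, C skipped, G skipped, H skipped.
Slots: [1:F] [2:I] [3:D]
3 of 9 scheduled.

3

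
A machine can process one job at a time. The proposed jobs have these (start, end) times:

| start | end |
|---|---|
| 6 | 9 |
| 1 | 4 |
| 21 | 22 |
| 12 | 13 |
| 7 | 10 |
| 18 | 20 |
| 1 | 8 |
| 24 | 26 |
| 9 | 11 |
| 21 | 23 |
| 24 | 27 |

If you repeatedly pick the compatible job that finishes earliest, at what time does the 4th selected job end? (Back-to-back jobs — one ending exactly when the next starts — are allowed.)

13

Order by finish time; keep every interval that doesn't clash with the previous kept one.
Sorted by end: (1,4)  (1,8)  (6,9)  (7,10)  (9,11)  (12,13)  (18,20)  (21,22)  (21,23)  (24,26)  (24,27)
take (1,4); take (6,9); take (9,11); take (12,13); take (18,20); take (21,22); skip (21,23); take (24,26); skip (24,27).
Selected: (1,4) (6,9) (9,11) (12,13) (18,20) (21,22) (24,26)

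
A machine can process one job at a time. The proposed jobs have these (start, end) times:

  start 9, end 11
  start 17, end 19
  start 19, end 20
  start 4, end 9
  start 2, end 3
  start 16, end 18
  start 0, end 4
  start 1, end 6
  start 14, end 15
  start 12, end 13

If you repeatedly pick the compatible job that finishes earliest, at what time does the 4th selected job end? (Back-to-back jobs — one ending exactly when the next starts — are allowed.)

Sorted by end: (2,3)  (0,4)  (1,6)  (4,9)  (9,11)  (12,13)  (14,15)  (16,18)  (17,19)  (19,20)
take (2,3); skip (0,4); take (4,9); take (9,11); take (12,13); take (14,15); take (16,18); take (19,20).
Selected: (2,3) (4,9) (9,11) (12,13) (14,15) (16,18) (19,20)

13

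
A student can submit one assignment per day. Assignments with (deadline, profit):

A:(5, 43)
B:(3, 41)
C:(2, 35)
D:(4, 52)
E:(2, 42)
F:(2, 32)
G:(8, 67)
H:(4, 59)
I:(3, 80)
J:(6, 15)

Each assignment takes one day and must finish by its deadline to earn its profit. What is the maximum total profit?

Profit order: I=80 G=67 H=59 D=52 A=43 E=42 B=41 C=35 F=32 J=15
Assign: I→slot 3, G→slot 8, H→slot 4, D→slot 2, A→slot 5, E→slot 1, B skipped, C skipped, F skipped, J→slot 6.
Slots: [1:E] [2:D] [3:I] [4:H] [5:A] [6:J] [8:G]
Profit = 42 + 52 + 80 + 59 + 43 + 15 + 67 = 358

358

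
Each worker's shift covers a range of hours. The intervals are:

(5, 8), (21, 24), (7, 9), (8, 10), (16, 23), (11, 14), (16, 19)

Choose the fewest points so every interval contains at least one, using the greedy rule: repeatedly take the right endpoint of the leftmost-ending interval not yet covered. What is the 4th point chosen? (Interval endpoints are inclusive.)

24

Sorted: [5,8] [7,9] [8,10] [11,14] [16,19] [16,23] [21,24]
{[5,8],[7,9],[8,10]} hit by 8; {[11,14]} hit by 14; {[16,19],[16,23]} hit by 19; {[21,24]} hit by 24.
Points: 8, 14, 19, 24 (4 total).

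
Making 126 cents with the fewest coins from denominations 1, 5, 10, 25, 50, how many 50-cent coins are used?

2

Greedy: take as many of the largest coin as possible, then repeat with the remainder.
126 − 2×50→26 − 1×25→1 − 1×1→0
Count of 50: 2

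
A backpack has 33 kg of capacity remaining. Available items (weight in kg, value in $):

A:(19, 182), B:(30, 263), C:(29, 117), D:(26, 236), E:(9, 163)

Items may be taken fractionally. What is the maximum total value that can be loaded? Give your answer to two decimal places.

Order: E (163/9=18.11) > A (182/19=9.58) > D (236/26=9.08) > B (263/30=8.77) > C (117/29=4.03)
Fill: take E (9 @ 163) → take A (19 @ 182) → take 5/26 of D → 45.38; 33/33 used.
Total value = 390.38

390.38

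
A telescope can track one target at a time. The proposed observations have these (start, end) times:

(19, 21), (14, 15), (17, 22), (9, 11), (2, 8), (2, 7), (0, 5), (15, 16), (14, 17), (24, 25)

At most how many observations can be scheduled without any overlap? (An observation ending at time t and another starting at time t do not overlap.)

6

Sorted by end: (0,5)  (2,7)  (2,8)  (9,11)  (14,15)  (15,16)  (14,17)  (19,21)  (17,22)  (24,25)
take (0,5); take (9,11); take (14,15); take (15,16); skip (14,17); take (19,21); skip (17,22); take (24,25).
Selected 6 observations.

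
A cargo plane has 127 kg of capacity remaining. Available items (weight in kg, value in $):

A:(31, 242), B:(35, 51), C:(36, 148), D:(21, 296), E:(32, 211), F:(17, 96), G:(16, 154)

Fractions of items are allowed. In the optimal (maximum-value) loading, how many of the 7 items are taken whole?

5

Greedy by value/weight ratio, highest first.
Order: D (296/21=14.10) > G (154/16=9.62) > A (242/31=7.81) > E (211/32=6.59) > F (96/17=5.65) > C (148/36=4.11) > B (51/35=1.46)
Fill: take D (21 @ 296) → take G (16 @ 154) → take A (31 @ 242) → take E (32 @ 211) → take F (17 @ 96) → take 10/36 of C → 41.11; 127/127 used.
5 item(s) taken whole; one partial (take 10/36 of C).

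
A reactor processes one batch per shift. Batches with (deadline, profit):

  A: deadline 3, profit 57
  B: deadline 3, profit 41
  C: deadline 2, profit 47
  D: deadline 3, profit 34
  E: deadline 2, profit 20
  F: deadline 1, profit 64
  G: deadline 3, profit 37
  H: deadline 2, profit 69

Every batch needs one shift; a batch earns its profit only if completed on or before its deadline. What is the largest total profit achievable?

Sort by profit descending; place each in the latest free slot ≤ its deadline.
By profit: H(d2,69), F(d1,64), A(d3,57), C(d2,47), B(d3,41), G(d3,37), D(d3,34), E(d2,20)
H→slot 2; F→slot 1; A→slot 3; C skipped; B skipped; G skipped; D skipped; E skipped.
Profit = 64 + 69 + 57 = 190

190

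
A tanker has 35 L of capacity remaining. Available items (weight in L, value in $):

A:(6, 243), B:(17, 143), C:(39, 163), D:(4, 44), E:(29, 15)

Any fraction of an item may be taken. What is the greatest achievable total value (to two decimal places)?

Ratios (sorted): A 40.50, D 11.00, B 8.41, C 4.18, E 0.52
take A (6 @ 243); take D (4 @ 44); take B (17 @ 143); take 8/39 of C → 33.44. Capacity used 35/35.
Total value = 463.44

463.44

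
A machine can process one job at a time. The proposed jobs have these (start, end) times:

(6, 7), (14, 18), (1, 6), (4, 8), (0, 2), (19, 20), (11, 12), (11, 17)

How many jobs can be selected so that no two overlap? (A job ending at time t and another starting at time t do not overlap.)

5

By end time: (0,2), (1,6), (6,7), (4,8), (11,12), (11,17), (14,18), (19,20).
Pick (0,2); next start ≥ 2 → (6,7); next start ≥ 7 → (11,12); next start ≥ 12 → (14,18); next start ≥ 18 → (19,20).
Selected 5 jobs.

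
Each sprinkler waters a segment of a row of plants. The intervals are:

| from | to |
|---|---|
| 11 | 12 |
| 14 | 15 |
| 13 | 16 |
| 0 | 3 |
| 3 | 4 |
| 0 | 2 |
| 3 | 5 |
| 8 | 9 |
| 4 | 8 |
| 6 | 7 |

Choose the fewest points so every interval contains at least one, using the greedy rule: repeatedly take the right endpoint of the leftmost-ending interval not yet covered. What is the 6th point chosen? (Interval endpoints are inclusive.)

15

Sort by right endpoint; whenever an interval is uncovered, place a point at its right end.
By right end: [0,2]  [0,3]  [3,4]  [3,5]  [6,7]  [4,8]  [8,9]  [11,12]  [14,15]  [13,16]
[0,2] uncovered → point at 2; [3,4] uncovered → point at 4; [6,7] uncovered → point at 7; [8,9] uncovered → point at 9; [11,12] uncovered → point at 12; [14,15] uncovered → point at 15.
Points: 2, 4, 7, 9, 12, 15 (6 total).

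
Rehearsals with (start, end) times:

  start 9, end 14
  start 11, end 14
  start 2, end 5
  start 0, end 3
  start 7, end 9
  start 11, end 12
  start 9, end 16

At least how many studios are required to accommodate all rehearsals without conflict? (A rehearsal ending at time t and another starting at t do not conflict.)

starts: [0, 2, 7, 9, 9, 11, 11]
ends:   [3, 5, 9, 12, 14, 14, 16]
s0→1 s2→2 e3→1 e5→0 s7→1 e9→0 s9→1 s9→2 s11→3 s11→4  — peak 4.

4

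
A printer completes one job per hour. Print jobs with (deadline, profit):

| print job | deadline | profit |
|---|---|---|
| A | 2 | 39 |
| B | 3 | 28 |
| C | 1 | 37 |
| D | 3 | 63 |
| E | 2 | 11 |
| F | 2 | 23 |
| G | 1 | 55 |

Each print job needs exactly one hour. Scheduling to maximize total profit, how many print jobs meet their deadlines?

3

By profit: D(d3,63), G(d1,55), A(d2,39), C(d1,37), B(d3,28), F(d2,23), E(d2,11)
D→slot 3; G→slot 1; A→slot 2; C skipped; B skipped; F skipped; E skipped.
3 of 7 scheduled.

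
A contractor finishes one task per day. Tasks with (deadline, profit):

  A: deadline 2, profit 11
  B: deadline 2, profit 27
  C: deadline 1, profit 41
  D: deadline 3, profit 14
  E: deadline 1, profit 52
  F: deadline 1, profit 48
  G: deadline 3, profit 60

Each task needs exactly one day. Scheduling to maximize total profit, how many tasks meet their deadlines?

3

Sort by profit descending; place each in the latest free slot ≤ its deadline.
By profit: G(d3,60), E(d1,52), F(d1,48), C(d1,41), B(d2,27), D(d3,14), A(d2,11)
G→slot 3; E→slot 1; F skipped; C skipped; B→slot 2; D skipped; A skipped.
3 of 7 scheduled.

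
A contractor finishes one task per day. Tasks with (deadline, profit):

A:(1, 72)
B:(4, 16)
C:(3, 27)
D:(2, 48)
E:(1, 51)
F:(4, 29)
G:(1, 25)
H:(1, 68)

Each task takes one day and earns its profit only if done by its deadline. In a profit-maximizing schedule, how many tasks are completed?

4

Profit order: A=72 H=68 E=51 D=48 F=29 C=27 G=25 B=16
Assign: A→slot 1, H skipped, E skipped, D→slot 2, F→slot 4, C→slot 3, G skipped, B skipped.
Slots: [1:A] [2:D] [3:C] [4:F]
4 of 8 scheduled.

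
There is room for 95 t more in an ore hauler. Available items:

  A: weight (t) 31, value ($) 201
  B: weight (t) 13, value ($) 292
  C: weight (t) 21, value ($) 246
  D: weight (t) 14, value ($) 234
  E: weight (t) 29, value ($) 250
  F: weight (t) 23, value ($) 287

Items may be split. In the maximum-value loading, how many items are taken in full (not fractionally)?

Ratios (sorted): B 22.46, D 16.71, F 12.48, C 11.71, E 8.62, A 6.48
take B (13 @ 292); take D (14 @ 234); take F (23 @ 287); take C (21 @ 246); take 24/29 of E → 206.90. Capacity used 95/95.
4 item(s) taken whole; one partial (take 24/29 of E).

4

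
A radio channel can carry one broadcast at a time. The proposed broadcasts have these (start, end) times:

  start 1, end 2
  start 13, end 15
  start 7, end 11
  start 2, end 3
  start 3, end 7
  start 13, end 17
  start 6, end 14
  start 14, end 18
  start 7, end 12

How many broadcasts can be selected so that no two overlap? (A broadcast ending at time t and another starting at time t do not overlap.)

5

By end time: (1,2), (2,3), (3,7), (7,11), (7,12), (6,14), (13,15), (13,17), (14,18).
Pick (1,2); next start ≥ 2 → (2,3); next start ≥ 3 → (3,7); next start ≥ 7 → (7,11); next start ≥ 11 → (13,15).
Selected 5 broadcasts.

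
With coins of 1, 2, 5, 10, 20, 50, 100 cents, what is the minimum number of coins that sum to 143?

143 − 1×100→43 − 2×20→3 − 1×2→1 − 1×1→0
Total coins = 1 + 2 + 1 + 1 = 5

5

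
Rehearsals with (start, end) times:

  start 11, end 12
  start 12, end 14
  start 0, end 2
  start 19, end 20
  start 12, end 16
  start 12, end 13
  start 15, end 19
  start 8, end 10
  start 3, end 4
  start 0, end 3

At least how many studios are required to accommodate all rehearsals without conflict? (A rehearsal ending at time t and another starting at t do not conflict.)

Events (time:±→running): 0:+→1 0:+→2 2:-→1 3:-→0 3:+→1 4:-→0 8:+→1 10:-→0 11:+→1 12:-→0 12:+→1 12:+→2 12:+→3 … peak 3.

3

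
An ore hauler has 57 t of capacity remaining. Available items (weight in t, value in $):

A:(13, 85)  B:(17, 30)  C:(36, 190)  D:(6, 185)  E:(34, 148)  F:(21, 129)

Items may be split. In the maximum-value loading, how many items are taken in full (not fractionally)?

3

Order: D (185/6=30.83) > A (85/13=6.54) > F (129/21=6.14) > C (190/36=5.28) > E (148/34=4.35) > B (30/17=1.76)
Fill: take D (6 @ 185) → take A (13 @ 85) → take F (21 @ 129) → take 17/36 of C → 89.72; 57/57 used.
3 item(s) taken whole; one partial (take 17/36 of C).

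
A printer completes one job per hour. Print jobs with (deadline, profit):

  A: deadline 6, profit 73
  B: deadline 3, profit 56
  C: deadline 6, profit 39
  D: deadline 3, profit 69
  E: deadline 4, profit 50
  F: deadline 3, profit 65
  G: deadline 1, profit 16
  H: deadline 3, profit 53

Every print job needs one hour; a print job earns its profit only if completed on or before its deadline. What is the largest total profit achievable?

Sort by profit descending; place each in the latest free slot ≤ its deadline.
By profit: A(d6,73), D(d3,69), F(d3,65), B(d3,56), H(d3,53), E(d4,50), C(d6,39), G(d1,16)
A→slot 6; D→slot 3; F→slot 2; B→slot 1; H skipped; E→slot 4; C→slot 5; G skipped.
Profit = 56 + 65 + 69 + 50 + 39 + 73 = 352

352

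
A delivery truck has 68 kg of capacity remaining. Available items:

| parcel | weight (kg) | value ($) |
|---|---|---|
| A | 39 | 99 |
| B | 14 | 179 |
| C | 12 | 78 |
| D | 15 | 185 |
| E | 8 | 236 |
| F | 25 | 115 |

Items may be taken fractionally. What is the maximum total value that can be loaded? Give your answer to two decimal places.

Greedy by value/weight ratio, highest first.
Ratios (sorted): E 29.50, B 12.79, D 12.33, C 6.50, F 4.60, A 2.54
take E (8 @ 236); take B (14 @ 179); take D (15 @ 185); take C (12 @ 78); take 19/25 of F → 87.40. Capacity used 68/68.
Total value = 765.40

765.40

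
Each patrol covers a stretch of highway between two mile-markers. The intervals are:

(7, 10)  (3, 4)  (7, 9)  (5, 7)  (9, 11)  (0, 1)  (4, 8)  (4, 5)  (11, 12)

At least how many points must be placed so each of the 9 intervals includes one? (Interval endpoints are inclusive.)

4

Sort by right endpoint; whenever an interval is uncovered, place a point at its right end.
By right end: [0,1]  [3,4]  [4,5]  [5,7]  [4,8]  [7,9]  [7,10]  [9,11]  [11,12]
[0,1] uncovered → point at 1; [3,4] uncovered → point at 4; [5,7] uncovered → point at 7; [9,11] uncovered → point at 11.
Points: 1, 4, 7, 11 (4 total).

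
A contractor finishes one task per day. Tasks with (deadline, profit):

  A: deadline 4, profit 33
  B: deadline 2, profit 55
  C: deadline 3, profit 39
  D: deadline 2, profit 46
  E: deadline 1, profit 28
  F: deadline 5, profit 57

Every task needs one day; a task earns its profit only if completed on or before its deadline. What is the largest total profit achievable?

230

Profit order: F=57 B=55 D=46 C=39 A=33 E=28
Assign: F→slot 5, B→slot 2, D→slot 1, C→slot 3, A→slot 4, E skipped.
Slots: [1:D] [2:B] [3:C] [4:A] [5:F]
Profit = 46 + 55 + 39 + 33 + 57 = 230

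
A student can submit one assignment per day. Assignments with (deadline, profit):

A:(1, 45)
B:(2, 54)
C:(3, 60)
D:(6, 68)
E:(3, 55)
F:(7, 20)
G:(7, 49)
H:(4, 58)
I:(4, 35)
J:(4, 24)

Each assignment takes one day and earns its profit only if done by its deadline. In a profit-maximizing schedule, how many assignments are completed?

Sort by profit descending; place each in the latest free slot ≤ its deadline.
Profit order: D=68 C=60 H=58 E=55 B=54 G=49 A=45 I=35 J=24 F=20
Assign: D→slot 6, C→slot 3, H→slot 4, E→slot 2, B→slot 1, G→slot 7, A skipped, I skipped, J skipped, F→slot 5.
Slots: [1:B] [2:E] [3:C] [4:H] [5:F] [6:D] [7:G]
7 of 10 scheduled.

7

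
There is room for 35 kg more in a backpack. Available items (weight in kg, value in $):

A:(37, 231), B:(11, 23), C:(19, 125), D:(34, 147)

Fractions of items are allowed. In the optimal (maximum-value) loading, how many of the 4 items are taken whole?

1

Greedy by value/weight ratio, highest first.
Ratios (sorted): C 6.58, A 6.24, D 4.32, B 2.09
take C (19 @ 125); take 16/37 of A → 99.89. Capacity used 35/35.
1 item(s) taken whole; one partial (take 16/37 of A).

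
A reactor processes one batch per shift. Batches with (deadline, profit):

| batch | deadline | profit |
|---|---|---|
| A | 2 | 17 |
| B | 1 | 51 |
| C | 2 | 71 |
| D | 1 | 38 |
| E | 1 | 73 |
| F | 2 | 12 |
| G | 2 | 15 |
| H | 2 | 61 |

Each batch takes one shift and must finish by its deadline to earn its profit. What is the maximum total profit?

Take jobs in profit order; each goes to the latest open slot no later than its deadline.
Profit order: E=73 C=71 H=61 B=51 D=38 A=17 G=15 F=12
Assign: E→slot 1, C→slot 2, H skipped, B skipped, D skipped, A skipped, G skipped, F skipped.
Slots: [1:E] [2:C]
Profit = 73 + 71 = 144

144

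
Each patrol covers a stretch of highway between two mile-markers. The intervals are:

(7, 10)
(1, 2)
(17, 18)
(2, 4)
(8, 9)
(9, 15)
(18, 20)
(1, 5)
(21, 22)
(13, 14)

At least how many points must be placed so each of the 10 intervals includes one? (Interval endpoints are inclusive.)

5

Sorted: [1,2] [2,4] [1,5] [8,9] [7,10] [13,14] [9,15] [17,18] [18,20] [21,22]
{[1,2],[2,4],[1,5]} hit by 2; {[8,9],[7,10]} hit by 9; {[13,14],[9,15]} hit by 14; {[17,18],[18,20]} hit by 18; {[21,22]} hit by 22.
Points: 2, 9, 14, 18, 22 (5 total).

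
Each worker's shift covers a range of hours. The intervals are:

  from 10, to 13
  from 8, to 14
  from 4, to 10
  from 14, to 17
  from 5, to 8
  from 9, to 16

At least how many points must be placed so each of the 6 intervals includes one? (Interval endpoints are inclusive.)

Process intervals by earliest right end; each time one isn't hit yet, stab at its right endpoint.
By right end: [5,8]  [4,10]  [10,13]  [8,14]  [9,16]  [14,17]
[5,8] uncovered → point at 8; [10,13] uncovered → point at 13; [14,17] uncovered → point at 17.
Points: 8, 13, 17 (3 total).

3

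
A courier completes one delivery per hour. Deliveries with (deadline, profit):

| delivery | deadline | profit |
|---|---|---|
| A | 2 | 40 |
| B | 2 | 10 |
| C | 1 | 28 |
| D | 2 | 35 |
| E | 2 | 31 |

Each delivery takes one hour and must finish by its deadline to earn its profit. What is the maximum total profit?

Take jobs in profit order; each goes to the latest open slot no later than its deadline.
By profit: A(d2,40), D(d2,35), E(d2,31), C(d1,28), B(d2,10)
A→slot 2; D→slot 1; E skipped; C skipped; B skipped.
Profit = 35 + 40 = 75

75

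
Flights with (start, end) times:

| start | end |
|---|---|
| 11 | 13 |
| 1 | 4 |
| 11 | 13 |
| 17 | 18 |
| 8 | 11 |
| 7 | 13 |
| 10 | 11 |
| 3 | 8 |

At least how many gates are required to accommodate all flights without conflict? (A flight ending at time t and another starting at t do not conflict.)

3

Count concurrent intervals with a sweep; the peak is the room count.
starts: [1, 3, 7, 8, 10, 11, 11, 17]
ends:   [4, 8, 11, 11, 13, 13, 13, 18]
s1→1 s3→2 e4→1 s7→2 e8→1 s8→2 s10→3  — peak 3.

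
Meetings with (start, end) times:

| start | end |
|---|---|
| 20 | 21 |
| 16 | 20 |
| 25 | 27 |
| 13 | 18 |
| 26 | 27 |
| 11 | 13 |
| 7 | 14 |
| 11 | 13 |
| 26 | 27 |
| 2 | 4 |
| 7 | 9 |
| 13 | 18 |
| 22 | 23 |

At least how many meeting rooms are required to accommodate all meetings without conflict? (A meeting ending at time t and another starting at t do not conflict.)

3

The answer is the maximum number of intervals overlapping at any instant.
starts: [2, 7, 7, 11, 11, 13, 13, 16, 20, 22, 25, 26, 26]
ends:   [4, 9, 13, 13, 14, 18, 18, 20, 21, 23, 27, 27, 27]
s2→1 e4→0 s7→1 s7→2 e9→1 s11→2 s11→3  — peak 3.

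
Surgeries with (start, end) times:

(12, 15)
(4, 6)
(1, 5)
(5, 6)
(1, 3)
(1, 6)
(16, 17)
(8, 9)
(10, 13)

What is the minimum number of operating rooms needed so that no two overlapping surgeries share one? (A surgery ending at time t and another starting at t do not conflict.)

starts: [1, 1, 1, 4, 5, 8, 10, 12, 16]
ends:   [3, 5, 6, 6, 6, 9, 13, 15, 17]
s1→1 s1→2 s1→3  — peak 3.

3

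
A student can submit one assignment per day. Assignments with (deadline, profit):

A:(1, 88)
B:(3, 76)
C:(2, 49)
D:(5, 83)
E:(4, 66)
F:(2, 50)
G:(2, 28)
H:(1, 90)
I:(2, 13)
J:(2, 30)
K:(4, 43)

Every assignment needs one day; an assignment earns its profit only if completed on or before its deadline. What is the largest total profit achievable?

Profit order: H=90 A=88 D=83 B=76 E=66 F=50 C=49 K=43 J=30 G=28 I=13
Assign: H→slot 1, A skipped, D→slot 5, B→slot 3, E→slot 4, F→slot 2, C skipped, K skipped, J skipped, G skipped, I skipped.
Slots: [1:H] [2:F] [3:B] [4:E] [5:D]
Profit = 90 + 50 + 76 + 66 + 83 = 365

365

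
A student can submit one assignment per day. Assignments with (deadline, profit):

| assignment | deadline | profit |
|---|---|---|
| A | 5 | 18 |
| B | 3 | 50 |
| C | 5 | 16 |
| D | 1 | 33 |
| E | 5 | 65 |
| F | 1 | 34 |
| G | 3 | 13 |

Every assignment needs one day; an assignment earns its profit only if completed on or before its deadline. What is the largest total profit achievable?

183

Profit order: E=65 B=50 F=34 D=33 A=18 C=16 G=13
Assign: E→slot 5, B→slot 3, F→slot 1, D skipped, A→slot 4, C→slot 2, G skipped.
Slots: [1:F] [2:C] [3:B] [4:A] [5:E]
Profit = 34 + 16 + 50 + 18 + 65 = 183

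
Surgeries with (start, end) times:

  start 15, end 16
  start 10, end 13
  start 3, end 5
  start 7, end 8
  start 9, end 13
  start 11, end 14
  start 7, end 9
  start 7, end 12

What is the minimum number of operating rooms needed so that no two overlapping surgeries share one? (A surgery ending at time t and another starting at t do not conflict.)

4

The answer is the maximum number of intervals overlapping at any instant.
starts: [3, 7, 7, 7, 9, 10, 11, 15]
ends:   [5, 8, 9, 12, 13, 13, 14, 16]
s3→1 e5→0 s7→1 s7→2 s7→3 e8→2 e9→1 s9→2 s10→3 s11→4  — peak 4.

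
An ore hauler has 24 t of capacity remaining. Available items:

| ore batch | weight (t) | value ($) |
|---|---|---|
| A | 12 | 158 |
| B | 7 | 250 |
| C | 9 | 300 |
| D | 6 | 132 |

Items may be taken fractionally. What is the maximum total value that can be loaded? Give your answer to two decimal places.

Greedy by value/weight ratio, highest first.
Order: B (250/7=35.71) > C (300/9=33.33) > D (132/6=22.00) > A (158/12=13.17)
Fill: take B (7 @ 250) → take C (9 @ 300) → take D (6 @ 132) → take 2/12 of A → 26.33; 24/24 used.
Total value = 708.33

708.33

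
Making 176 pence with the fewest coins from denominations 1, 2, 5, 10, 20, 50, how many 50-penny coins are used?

Greedy: take as many of the largest coin as possible, then repeat with the remainder.
176 = 3×50 + 1×20 + 1×5 + 1×1
Count of 50: 3

3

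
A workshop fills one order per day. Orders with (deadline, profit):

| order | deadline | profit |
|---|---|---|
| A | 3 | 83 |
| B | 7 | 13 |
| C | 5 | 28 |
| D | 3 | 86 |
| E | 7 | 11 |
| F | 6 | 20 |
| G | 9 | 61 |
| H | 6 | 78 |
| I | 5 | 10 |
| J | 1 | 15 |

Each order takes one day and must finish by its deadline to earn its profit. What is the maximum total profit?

384

Sort by profit descending; place each in the latest free slot ≤ its deadline.
By profit: D(d3,86), A(d3,83), H(d6,78), G(d9,61), C(d5,28), F(d6,20), J(d1,15), B(d7,13), E(d7,11), I(d5,10)
D→slot 3; A→slot 2; H→slot 6; G→slot 9; C→slot 5; F→slot 4; J→slot 1; B→slot 7; E skipped; I skipped.
Profit = 15 + 83 + 86 + 20 + 28 + 78 + 13 + 61 = 384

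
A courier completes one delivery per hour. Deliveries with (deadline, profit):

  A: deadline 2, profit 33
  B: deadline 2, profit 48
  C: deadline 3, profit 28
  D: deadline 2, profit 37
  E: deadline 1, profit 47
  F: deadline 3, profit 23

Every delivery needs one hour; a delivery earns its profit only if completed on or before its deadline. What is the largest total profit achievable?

123

Sort by profit descending; place each in the latest free slot ≤ its deadline.
Profit order: B=48 E=47 D=37 A=33 C=28 F=23
Assign: B→slot 2, E→slot 1, D skipped, A skipped, C→slot 3, F skipped.
Slots: [1:E] [2:B] [3:C]
Profit = 47 + 48 + 28 = 123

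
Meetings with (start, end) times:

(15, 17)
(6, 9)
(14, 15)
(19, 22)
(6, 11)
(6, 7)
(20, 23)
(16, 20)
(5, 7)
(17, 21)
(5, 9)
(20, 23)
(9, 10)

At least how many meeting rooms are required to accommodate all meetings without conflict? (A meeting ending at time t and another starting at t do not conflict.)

The answer is the maximum number of intervals overlapping at any instant.
starts: [5, 5, 6, 6, 6, 9, 14, 15, 16, 17, 19, 20, 20]
ends:   [7, 7, 9, 9, 10, 11, 15, 17, 20, 21, 22, 23, 23]
s5→1 s5→2 s6→3 s6→4 s6→5  — peak 5.

5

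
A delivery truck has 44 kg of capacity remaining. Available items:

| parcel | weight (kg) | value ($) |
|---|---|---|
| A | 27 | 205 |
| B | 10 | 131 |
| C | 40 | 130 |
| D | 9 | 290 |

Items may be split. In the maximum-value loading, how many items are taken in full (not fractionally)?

Sort by value per unit weight and fill in that order.
Ratios (sorted): D 32.22, B 13.10, A 7.59, C 3.25
take D (9 @ 290); take B (10 @ 131); take 25/27 of A → 189.81. Capacity used 44/44.
2 item(s) taken whole; one partial (take 25/27 of A).

2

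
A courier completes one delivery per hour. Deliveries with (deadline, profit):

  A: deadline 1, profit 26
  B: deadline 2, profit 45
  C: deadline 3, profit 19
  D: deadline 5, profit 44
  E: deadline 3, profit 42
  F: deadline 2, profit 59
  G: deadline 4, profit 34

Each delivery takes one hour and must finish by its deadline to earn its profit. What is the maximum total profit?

224

Profit order: F=59 B=45 D=44 E=42 G=34 A=26 C=19
Assign: F→slot 2, B→slot 1, D→slot 5, E→slot 3, G→slot 4, A skipped, C skipped.
Slots: [1:B] [2:F] [3:E] [4:G] [5:D]
Profit = 45 + 59 + 42 + 34 + 44 = 224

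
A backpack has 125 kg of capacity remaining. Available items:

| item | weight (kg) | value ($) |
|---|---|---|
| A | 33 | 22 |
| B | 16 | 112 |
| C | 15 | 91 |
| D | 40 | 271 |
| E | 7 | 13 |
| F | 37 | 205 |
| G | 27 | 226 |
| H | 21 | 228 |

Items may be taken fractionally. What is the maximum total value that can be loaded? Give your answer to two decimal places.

961.24

Greedy by value/weight ratio, highest first.
Order: H (228/21=10.86) > G (226/27=8.37) > B (112/16=7.00) > D (271/40=6.78) > C (91/15=6.07) > F (205/37=5.54) > E (13/7=1.86) > A (22/33=0.67)
Fill: take H (21 @ 228) → take G (27 @ 226) → take B (16 @ 112) → take D (40 @ 271) → take C (15 @ 91) → take 6/37 of F → 33.24; 125/125 used.
Total value = 961.24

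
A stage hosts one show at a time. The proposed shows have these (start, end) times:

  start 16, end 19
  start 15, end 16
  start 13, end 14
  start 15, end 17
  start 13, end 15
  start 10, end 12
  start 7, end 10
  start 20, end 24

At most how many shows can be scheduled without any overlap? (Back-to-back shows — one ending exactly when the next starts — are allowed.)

Order by finish time; keep every interval that doesn't clash with the previous kept one.
Sorted by end: (7,10)  (10,12)  (13,14)  (13,15)  (15,16)  (15,17)  (16,19)  (20,24)
take (7,10); take (10,12); take (13,14); take (15,16); take (16,19); take (20,24).
Selected 6 shows.

6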